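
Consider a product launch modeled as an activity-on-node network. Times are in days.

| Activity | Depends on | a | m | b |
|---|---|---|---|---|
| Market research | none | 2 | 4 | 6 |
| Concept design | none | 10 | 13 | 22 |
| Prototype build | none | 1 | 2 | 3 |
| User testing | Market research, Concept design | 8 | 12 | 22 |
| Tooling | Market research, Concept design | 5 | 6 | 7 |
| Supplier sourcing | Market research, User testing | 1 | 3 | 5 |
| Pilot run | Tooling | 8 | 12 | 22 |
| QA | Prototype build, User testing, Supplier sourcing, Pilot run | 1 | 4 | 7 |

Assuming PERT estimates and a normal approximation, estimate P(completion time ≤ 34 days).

te_Market research = (2 + 4·4 + 6)/6 = 24/6 = 4; σ²_Market research = ((6−2)/6)² = 0.444
te_Concept design = (10 + 4·13 + 22)/6 = 84/6 = 14; σ²_Concept design = ((22−10)/6)² = 4.000
te_Prototype build = (1 + 4·2 + 3)/6 = 12/6 = 2; σ²_Prototype build = ((3−1)/6)² = 0.111
te_User testing = (8 + 4·12 + 22)/6 = 78/6 = 13; σ²_User testing = ((22−8)/6)² = 5.444
te_Tooling = (5 + 4·6 + 7)/6 = 36/6 = 6; σ²_Tooling = ((7−5)/6)² = 0.111
te_Supplier sourcing = (1 + 4·3 + 5)/6 = 18/6 = 3; σ²_Supplier sourcing = ((5−1)/6)² = 0.444
te_Pilot run = (8 + 4·12 + 22)/6 = 78/6 = 13; σ²_Pilot run = ((22−8)/6)² = 5.444
te_QA = (1 + 4·4 + 7)/6 = 24/6 = 4; σ²_QA = ((7−1)/6)² = 1.000

Forward pass:
ES_Market research = 0; EF_Market research = 4
ES_Concept design = 0; EF_Concept design = 14
ES_Prototype build = 0; EF_Prototype build = 2
ES_User testing = max(EF_Market research=4, EF_Concept design=14) = 14; EF_User testing = 14+13 = 27
ES_Tooling = max(EF_Market research=4, EF_Concept design=14) = 14; EF_Tooling = 14+6 = 20
ES_Supplier sourcing = max(EF_Market research=4, EF_User testing=27) = 27; EF_Supplier sourcing = 27+3 = 30
ES_Pilot run = 20; EF_Pilot run = 20+13 = 33
ES_QA = max(EF_Prototype build=2, EF_User testing=27, EF_Supplier sourcing=30, EF_Pilot run=33) = 33; EF_QA = 33+4 = 37
Expected project duration μ = 37 days. Critical path: Concept design → Tooling → Pilot run → QA.

Variance along critical path = 4.000 + 0.111 + 5.444 + 1.000 = 10.556; σ = √10.556 = 3.249 days.
Z = (34 − 37) / 3.249 = -0.923
P(T ≤ 34) = Φ(-0.923) ≈ 0.178

0.178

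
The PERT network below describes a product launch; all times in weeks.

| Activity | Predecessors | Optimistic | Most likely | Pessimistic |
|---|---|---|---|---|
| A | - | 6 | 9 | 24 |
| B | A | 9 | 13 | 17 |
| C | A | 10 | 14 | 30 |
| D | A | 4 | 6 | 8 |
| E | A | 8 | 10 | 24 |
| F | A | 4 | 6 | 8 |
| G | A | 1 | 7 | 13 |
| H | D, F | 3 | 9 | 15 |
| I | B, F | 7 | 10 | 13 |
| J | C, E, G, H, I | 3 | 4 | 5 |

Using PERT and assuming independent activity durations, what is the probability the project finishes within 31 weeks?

te_A = (6 + 4·9 + 24)/6 = 66/6 = 11; σ²_A = ((24−6)/6)² = 9.000
te_B = (9 + 4·13 + 17)/6 = 78/6 = 13; σ²_B = ((17−9)/6)² = 1.778
te_C = (10 + 4·14 + 30)/6 = 96/6 = 16; σ²_C = ((30−10)/6)² = 11.111
te_D = (4 + 4·6 + 8)/6 = 36/6 = 6; σ²_D = ((8−4)/6)² = 0.444
te_E = (8 + 4·10 + 24)/6 = 72/6 = 12; σ²_E = ((24−8)/6)² = 7.111
te_F = (4 + 4·6 + 8)/6 = 36/6 = 6; σ²_F = ((8−4)/6)² = 0.444
te_G = (1 + 4·7 + 13)/6 = 42/6 = 7; σ²_G = ((13−1)/6)² = 4.000
te_H = (3 + 4·9 + 15)/6 = 54/6 = 9; σ²_H = ((15−3)/6)² = 4.000
te_I = (7 + 4·10 + 13)/6 = 60/6 = 10; σ²_I = ((13−7)/6)² = 1.000
te_J = (3 + 4·4 + 5)/6 = 24/6 = 4; σ²_J = ((5−3)/6)² = 0.111

Forward pass:
ES_A = 0; EF_A = 11
ES_B = 11; EF_B = 11+13 = 24
ES_C = 11; EF_C = 11+16 = 27
ES_D = 11; EF_D = 11+6 = 17
ES_E = 11; EF_E = 11+12 = 23
ES_F = 11; EF_F = 11+6 = 17
ES_G = 11; EF_G = 11+7 = 18
ES_H = max(EF_D=17, EF_F=17) = 17; EF_H = 17+9 = 26
ES_I = max(EF_B=24, EF_F=17) = 24; EF_I = 24+10 = 34
ES_J = max(EF_C=27, EF_E=23, EF_G=18, EF_H=26, EF_I=34) = 34; EF_J = 34+4 = 38
Expected project duration μ = 38 weeks. Critical path: A → B → I → J.

Variance along critical path = 9.000 + 1.778 + 1.000 + 0.111 = 11.889; σ = √11.889 = 3.448 weeks.
Z = (31 − 38) / 3.448 = -2.030
P(T ≤ 31) = Φ(-2.030) ≈ 0.021

0.021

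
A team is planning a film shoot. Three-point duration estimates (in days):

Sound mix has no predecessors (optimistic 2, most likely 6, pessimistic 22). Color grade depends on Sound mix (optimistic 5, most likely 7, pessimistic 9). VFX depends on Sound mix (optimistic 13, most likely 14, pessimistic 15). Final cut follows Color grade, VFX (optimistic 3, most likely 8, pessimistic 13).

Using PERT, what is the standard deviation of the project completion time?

3.74 days

te_Sound mix = (2 + 4·6 + 22)/6 = 48/6 = 8; σ²_Sound mix = ((22−2)/6)² = 11.111
te_Color grade = (5 + 4·7 + 9)/6 = 42/6 = 7; σ²_Color grade = ((9−5)/6)² = 0.444
te_VFX = (13 + 4·14 + 15)/6 = 84/6 = 14; σ²_VFX = ((15−13)/6)² = 0.111
te_Final cut = (3 + 4·8 + 13)/6 = 48/6 = 8; σ²_Final cut = ((13−3)/6)² = 2.778

Forward pass:
ES_Sound mix = 0; EF_Sound mix = 8
ES_Color grade = 8; EF_Color grade = 8+7 = 15
ES_VFX = 8; EF_VFX = 8+14 = 22
ES_Final cut = max(EF_Color grade=15, EF_VFX=22) = 22; EF_Final cut = 22+8 = 30
Expected project duration μ = 30 days. Critical path: Sound mix → VFX → Final cut.

Variance along critical path = 11.111 + 0.111 + 2.778 = 14.000
σ = √14.000 = 3.742 days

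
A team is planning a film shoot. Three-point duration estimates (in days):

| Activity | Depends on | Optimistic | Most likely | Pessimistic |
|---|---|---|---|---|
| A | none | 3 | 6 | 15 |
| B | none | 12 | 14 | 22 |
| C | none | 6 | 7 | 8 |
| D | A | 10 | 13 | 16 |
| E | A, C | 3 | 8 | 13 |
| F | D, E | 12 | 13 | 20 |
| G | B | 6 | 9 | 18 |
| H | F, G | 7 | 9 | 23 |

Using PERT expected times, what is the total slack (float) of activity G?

te_A = (3 + 4·6 + 15)/6 = 42/6 = 7
te_B = (12 + 4·14 + 22)/6 = 90/6 = 15
te_C = (6 + 4·7 + 8)/6 = 42/6 = 7
te_D = (10 + 4·13 + 16)/6 = 78/6 = 13
te_E = (3 + 4·8 + 13)/6 = 48/6 = 8
te_F = (12 + 4·13 + 20)/6 = 84/6 = 14
te_G = (6 + 4·9 + 18)/6 = 60/6 = 10
te_H = (7 + 4·9 + 23)/6 = 66/6 = 11

Forward pass:
ES_A = 0; EF_A = 7
ES_B = 0; EF_B = 15
ES_C = 0; EF_C = 7
ES_D = 7; EF_D = 7+13 = 20
ES_E = max(EF_A=7, EF_C=7) = 7; EF_E = 7+8 = 15
ES_F = max(EF_D=20, EF_E=15) = 20; EF_F = 20+14 = 34
ES_G = 15; EF_G = 15+10 = 25
ES_H = max(EF_F=34, EF_G=25) = 34; EF_H = 34+11 = 45
Expected project duration μ = 45 days. Critical path: A → D → F → H.

Backward pass:
LF_H = 45; LS_H = 45−11 = 34
LF_G = LS_H = 34; LS_G = 34−10 = 24
LF_F = LS_H = 34; LS_F = 34−14 = 20
LF_E = LS_F = 20; LS_E = 20−8 = 12
LF_D = LS_F = 20; LS_D = 20−13 = 7
LF_C = LS_E = 12; LS_C = 12−7 = 5
LF_B = LS_G = 24; LS_B = 24−15 = 9
LF_A = min(LS_D=7, LS_E=12) = 7; LS_A = 7−7 = 0
Slack_G = LS_G − ES_G = 24 − 15 = 9

9 days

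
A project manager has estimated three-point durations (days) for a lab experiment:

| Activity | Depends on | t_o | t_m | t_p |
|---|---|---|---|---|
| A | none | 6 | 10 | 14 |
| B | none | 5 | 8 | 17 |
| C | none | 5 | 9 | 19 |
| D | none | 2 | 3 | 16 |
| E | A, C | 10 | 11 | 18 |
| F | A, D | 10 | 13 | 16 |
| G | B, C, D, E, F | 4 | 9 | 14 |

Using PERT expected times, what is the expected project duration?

32 days

te_A = (6 + 4·10 + 14)/6 = 60/6 = 10
te_B = (5 + 4·8 + 17)/6 = 54/6 = 9
te_C = (5 + 4·9 + 19)/6 = 60/6 = 10
te_D = (2 + 4·3 + 16)/6 = 30/6 = 5
te_E = (10 + 4·11 + 18)/6 = 72/6 = 12
te_F = (10 + 4·13 + 16)/6 = 78/6 = 13
te_G = (4 + 4·9 + 14)/6 = 54/6 = 9

Forward pass:
ES_A = 0; EF_A = 10
ES_B = 0; EF_B = 9
ES_C = 0; EF_C = 10
ES_D = 0; EF_D = 5
ES_E = max(EF_A=10, EF_C=10) = 10; EF_E = 10+12 = 22
ES_F = max(EF_A=10, EF_D=5) = 10; EF_F = 10+13 = 23
ES_G = max(EF_B=9, EF_C=10, EF_D=5, EF_E=22, EF_F=23) = 23; EF_G = 23+9 = 32
Expected project duration μ = 32 days. Critical path: A → F → G.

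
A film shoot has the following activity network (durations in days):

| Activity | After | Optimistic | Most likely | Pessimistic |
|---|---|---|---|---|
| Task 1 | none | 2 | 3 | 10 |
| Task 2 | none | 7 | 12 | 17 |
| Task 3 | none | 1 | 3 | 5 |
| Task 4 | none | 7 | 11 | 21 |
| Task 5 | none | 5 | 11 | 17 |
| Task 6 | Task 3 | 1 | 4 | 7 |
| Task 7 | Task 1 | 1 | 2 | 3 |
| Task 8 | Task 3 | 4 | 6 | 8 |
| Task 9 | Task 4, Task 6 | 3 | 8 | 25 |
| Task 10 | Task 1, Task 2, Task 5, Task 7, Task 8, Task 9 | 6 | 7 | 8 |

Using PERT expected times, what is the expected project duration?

29 days

te_Task 1 = (2 + 4·3 + 10)/6 = 24/6 = 4
te_Task 2 = (7 + 4·12 + 17)/6 = 72/6 = 12
te_Task 3 = (1 + 4·3 + 5)/6 = 18/6 = 3
te_Task 4 = (7 + 4·11 + 21)/6 = 72/6 = 12
te_Task 5 = (5 + 4·11 + 17)/6 = 66/6 = 11
te_Task 6 = (1 + 4·4 + 7)/6 = 24/6 = 4
te_Task 7 = (1 + 4·2 + 3)/6 = 12/6 = 2
te_Task 8 = (4 + 4·6 + 8)/6 = 36/6 = 6
te_Task 9 = (3 + 4·8 + 25)/6 = 60/6 = 10
te_Task 10 = (6 + 4·7 + 8)/6 = 42/6 = 7

Forward pass:
ES_Task 1 = 0; EF_Task 1 = 4
ES_Task 2 = 0; EF_Task 2 = 12
ES_Task 3 = 0; EF_Task 3 = 3
ES_Task 4 = 0; EF_Task 4 = 12
ES_Task 5 = 0; EF_Task 5 = 11
ES_Task 6 = 3; EF_Task 6 = 3+4 = 7
ES_Task 7 = 4; EF_Task 7 = 4+2 = 6
ES_Task 8 = 3; EF_Task 8 = 3+6 = 9
ES_Task 9 = max(EF_Task 4=12, EF_Task 6=7) = 12; EF_Task 9 = 12+10 = 22
ES_Task 10 = max(EF_Task 1=4, EF_Task 2=12, EF_Task 5=11, EF_Task 7=6, EF_Task 8=9, EF_Task 9=22) = 22; EF_Task 10 = 22+7 = 29
Expected project duration μ = 29 days. Critical path: Task 4 → Task 9 → Task 10.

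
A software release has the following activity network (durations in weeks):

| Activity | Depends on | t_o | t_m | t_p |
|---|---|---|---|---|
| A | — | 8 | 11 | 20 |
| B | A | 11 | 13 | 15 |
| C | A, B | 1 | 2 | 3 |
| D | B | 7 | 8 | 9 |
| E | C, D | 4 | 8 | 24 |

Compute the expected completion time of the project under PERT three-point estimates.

te_A = (8 + 4·11 + 20)/6 = 72/6 = 12
te_B = (11 + 4·13 + 15)/6 = 78/6 = 13
te_C = (1 + 4·2 + 3)/6 = 12/6 = 2
te_D = (7 + 4·8 + 9)/6 = 48/6 = 8
te_E = (4 + 4·8 + 24)/6 = 60/6 = 10

Forward pass:
ES_A = 0; EF_A = 12
ES_B = 12; EF_B = 12+13 = 25
ES_C = max(EF_A=12, EF_B=25) = 25; EF_C = 25+2 = 27
ES_D = 25; EF_D = 25+8 = 33
ES_E = max(EF_C=27, EF_D=33) = 33; EF_E = 33+10 = 43
Expected project duration μ = 43 weeks. Critical path: A → B → D → E.

43 weeks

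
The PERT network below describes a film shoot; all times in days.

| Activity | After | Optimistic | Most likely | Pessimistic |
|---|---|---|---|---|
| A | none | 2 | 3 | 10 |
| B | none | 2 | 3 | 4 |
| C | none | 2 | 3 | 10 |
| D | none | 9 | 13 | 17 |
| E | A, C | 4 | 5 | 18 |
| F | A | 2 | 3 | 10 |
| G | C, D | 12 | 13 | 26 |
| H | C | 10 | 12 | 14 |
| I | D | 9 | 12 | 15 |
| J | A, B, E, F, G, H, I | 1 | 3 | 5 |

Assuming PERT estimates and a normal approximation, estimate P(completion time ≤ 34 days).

0.861

te_A = (2 + 4·3 + 10)/6 = 24/6 = 4; σ²_A = ((10−2)/6)² = 1.778
te_B = (2 + 4·3 + 4)/6 = 18/6 = 3; σ²_B = ((4−2)/6)² = 0.111
te_C = (2 + 4·3 + 10)/6 = 24/6 = 4; σ²_C = ((10−2)/6)² = 1.778
te_D = (9 + 4·13 + 17)/6 = 78/6 = 13; σ²_D = ((17−9)/6)² = 1.778
te_E = (4 + 4·5 + 18)/6 = 42/6 = 7; σ²_E = ((18−4)/6)² = 5.444
te_F = (2 + 4·3 + 10)/6 = 24/6 = 4; σ²_F = ((10−2)/6)² = 1.778
te_G = (12 + 4·13 + 26)/6 = 90/6 = 15; σ²_G = ((26−12)/6)² = 5.444
te_H = (10 + 4·12 + 14)/6 = 72/6 = 12; σ²_H = ((14−10)/6)² = 0.444
te_I = (9 + 4·12 + 15)/6 = 72/6 = 12; σ²_I = ((15−9)/6)² = 1.000
te_J = (1 + 4·3 + 5)/6 = 18/6 = 3; σ²_J = ((5−1)/6)² = 0.444

Forward pass:
ES_A = 0; EF_A = 4
ES_B = 0; EF_B = 3
ES_C = 0; EF_C = 4
ES_D = 0; EF_D = 13
ES_E = max(EF_A=4, EF_C=4) = 4; EF_E = 4+7 = 11
ES_F = 4; EF_F = 4+4 = 8
ES_G = max(EF_C=4, EF_D=13) = 13; EF_G = 13+15 = 28
ES_H = 4; EF_H = 4+12 = 16
ES_I = 13; EF_I = 13+12 = 25
ES_J = max(EF_A=4, EF_B=3, EF_E=11, EF_F=8, EF_G=28, EF_H=16, EF_I=25) = 28; EF_J = 28+3 = 31
Expected project duration μ = 31 days. Critical path: D → G → J.

Variance along critical path = 1.778 + 5.444 + 0.444 = 7.667; σ = √7.667 = 2.769 days.
Z = (34 − 31) / 2.769 = 1.083
P(T ≤ 34) = Φ(1.083) ≈ 0.861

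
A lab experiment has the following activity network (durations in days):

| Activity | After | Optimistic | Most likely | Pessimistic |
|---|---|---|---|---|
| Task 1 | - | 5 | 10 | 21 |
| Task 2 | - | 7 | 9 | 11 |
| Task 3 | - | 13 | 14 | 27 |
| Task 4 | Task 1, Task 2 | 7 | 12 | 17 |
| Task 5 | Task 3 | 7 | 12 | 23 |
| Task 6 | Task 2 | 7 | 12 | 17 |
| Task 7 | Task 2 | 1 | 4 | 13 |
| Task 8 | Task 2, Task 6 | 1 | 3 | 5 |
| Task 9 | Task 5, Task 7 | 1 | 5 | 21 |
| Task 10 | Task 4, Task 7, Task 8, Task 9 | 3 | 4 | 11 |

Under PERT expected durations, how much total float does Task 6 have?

12 days

te_Task 1 = (5 + 4·10 + 21)/6 = 66/6 = 11
te_Task 2 = (7 + 4·9 + 11)/6 = 54/6 = 9
te_Task 3 = (13 + 4·14 + 27)/6 = 96/6 = 16
te_Task 4 = (7 + 4·12 + 17)/6 = 72/6 = 12
te_Task 5 = (7 + 4·12 + 23)/6 = 78/6 = 13
te_Task 6 = (7 + 4·12 + 17)/6 = 72/6 = 12
te_Task 7 = (1 + 4·4 + 13)/6 = 30/6 = 5
te_Task 8 = (1 + 4·3 + 5)/6 = 18/6 = 3
te_Task 9 = (1 + 4·5 + 21)/6 = 42/6 = 7
te_Task 10 = (3 + 4·4 + 11)/6 = 30/6 = 5

Forward pass:
ES_Task 1 = 0; EF_Task 1 = 11
ES_Task 2 = 0; EF_Task 2 = 9
ES_Task 3 = 0; EF_Task 3 = 16
ES_Task 4 = max(EF_Task 1=11, EF_Task 2=9) = 11; EF_Task 4 = 11+12 = 23
ES_Task 5 = 16; EF_Task 5 = 16+13 = 29
ES_Task 6 = 9; EF_Task 6 = 9+12 = 21
ES_Task 7 = 9; EF_Task 7 = 9+5 = 14
ES_Task 8 = max(EF_Task 2=9, EF_Task 6=21) = 21; EF_Task 8 = 21+3 = 24
ES_Task 9 = max(EF_Task 5=29, EF_Task 7=14) = 29; EF_Task 9 = 29+7 = 36
ES_Task 10 = max(EF_Task 4=23, EF_Task 7=14, EF_Task 8=24, EF_Task 9=36) = 36; EF_Task 10 = 36+5 = 41
Expected project duration μ = 41 days. Critical path: Task 3 → Task 5 → Task 9 → Task 10.

Backward pass:
LF_Task 10 = 41; LS_Task 10 = 41−5 = 36
LF_Task 9 = LS_Task 10 = 36; LS_Task 9 = 36−7 = 29
LF_Task 8 = LS_Task 10 = 36; LS_Task 8 = 36−3 = 33
LF_Task 7 = min(LS_Task 9=29, LS_Task 10=36) = 29; LS_Task 7 = 29−5 = 24
LF_Task 6 = LS_Task 8 = 33; LS_Task 6 = 33−12 = 21
LF_Task 5 = LS_Task 9 = 29; LS_Task 5 = 29−13 = 16
LF_Task 4 = LS_Task 10 = 36; LS_Task 4 = 36−12 = 24
LF_Task 3 = LS_Task 5 = 16; LS_Task 3 = 16−16 = 0
LF_Task 2 = min(LS_Task 4=24, LS_Task 6=21, LS_Task 7=24, LS_Task 8=33) = 21; LS_Task 2 = 21−9 = 12
LF_Task 1 = LS_Task 4 = 24; LS_Task 1 = 24−11 = 13
Slack_Task 6 = LS_Task 6 − ES_Task 6 = 21 − 9 = 12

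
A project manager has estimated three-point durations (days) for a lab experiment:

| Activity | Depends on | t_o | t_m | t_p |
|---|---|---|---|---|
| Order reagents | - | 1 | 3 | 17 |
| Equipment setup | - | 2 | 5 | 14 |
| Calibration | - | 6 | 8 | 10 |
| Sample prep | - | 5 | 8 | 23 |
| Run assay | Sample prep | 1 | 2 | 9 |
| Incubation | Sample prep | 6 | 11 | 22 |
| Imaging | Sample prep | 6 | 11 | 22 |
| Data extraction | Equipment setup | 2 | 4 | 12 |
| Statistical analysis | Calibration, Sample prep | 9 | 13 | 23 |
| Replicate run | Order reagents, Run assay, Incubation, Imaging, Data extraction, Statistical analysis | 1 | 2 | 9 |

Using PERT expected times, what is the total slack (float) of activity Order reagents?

te_Order reagents = (1 + 4·3 + 17)/6 = 30/6 = 5
te_Equipment setup = (2 + 4·5 + 14)/6 = 36/6 = 6
te_Calibration = (6 + 4·8 + 10)/6 = 48/6 = 8
te_Sample prep = (5 + 4·8 + 23)/6 = 60/6 = 10
te_Run assay = (1 + 4·2 + 9)/6 = 18/6 = 3
te_Incubation = (6 + 4·11 + 22)/6 = 72/6 = 12
te_Imaging = (6 + 4·11 + 22)/6 = 72/6 = 12
te_Data extraction = (2 + 4·4 + 12)/6 = 30/6 = 5
te_Statistical analysis = (9 + 4·13 + 23)/6 = 84/6 = 14
te_Replicate run = (1 + 4·2 + 9)/6 = 18/6 = 3

Forward pass:
ES_Order reagents = 0; EF_Order reagents = 5
ES_Equipment setup = 0; EF_Equipment setup = 6
ES_Calibration = 0; EF_Calibration = 8
ES_Sample prep = 0; EF_Sample prep = 10
ES_Run assay = 10; EF_Run assay = 10+3 = 13
ES_Incubation = 10; EF_Incubation = 10+12 = 22
ES_Imaging = 10; EF_Imaging = 10+12 = 22
ES_Data extraction = 6; EF_Data extraction = 6+5 = 11
ES_Statistical analysis = max(EF_Calibration=8, EF_Sample prep=10) = 10; EF_Statistical analysis = 10+14 = 24
ES_Replicate run = max(EF_Order reagents=5, EF_Run assay=13, EF_Incubation=22, EF_Imaging=22, EF_Data extraction=11, EF_Statistical analysis=24) = 24; EF_Replicate run = 24+3 = 27
Expected project duration μ = 27 days. Critical path: Sample prep → Statistical analysis → Replicate run.

Backward pass:
LF_Replicate run = 27; LS_Replicate run = 27−3 = 24
LF_Statistical analysis = LS_Replicate run = 24; LS_Statistical analysis = 24−14 = 10
LF_Data extraction = LS_Replicate run = 24; LS_Data extraction = 24−5 = 19
LF_Imaging = LS_Replicate run = 24; LS_Imaging = 24−12 = 12
LF_Incubation = LS_Replicate run = 24; LS_Incubation = 24−12 = 12
LF_Run assay = LS_Replicate run = 24; LS_Run assay = 24−3 = 21
LF_Sample prep = min(LS_Run assay=21, LS_Incubation=12, LS_Imaging=12, LS_Statistical analysis=10) = 10; LS_Sample prep = 10−10 = 0
LF_Calibration = LS_Statistical analysis = 10; LS_Calibration = 10−8 = 2
LF_Equipment setup = LS_Data extraction = 19; LS_Equipment setup = 19−6 = 13
LF_Order reagents = LS_Replicate run = 24; LS_Order reagents = 24−5 = 19
Slack_Order reagents = LS_Order reagents − ES_Order reagents = 19 − 0 = 19

19 days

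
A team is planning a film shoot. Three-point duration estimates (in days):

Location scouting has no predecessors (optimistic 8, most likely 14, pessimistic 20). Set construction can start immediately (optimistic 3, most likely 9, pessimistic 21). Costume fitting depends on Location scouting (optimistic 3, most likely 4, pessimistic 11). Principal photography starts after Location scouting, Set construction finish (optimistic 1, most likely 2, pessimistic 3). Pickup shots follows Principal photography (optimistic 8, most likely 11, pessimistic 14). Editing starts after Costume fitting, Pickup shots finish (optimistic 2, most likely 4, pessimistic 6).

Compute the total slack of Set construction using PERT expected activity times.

te_Location scouting = (8 + 4·14 + 20)/6 = 84/6 = 14
te_Set construction = (3 + 4·9 + 21)/6 = 60/6 = 10
te_Costume fitting = (3 + 4·4 + 11)/6 = 30/6 = 5
te_Principal photography = (1 + 4·2 + 3)/6 = 12/6 = 2
te_Pickup shots = (8 + 4·11 + 14)/6 = 66/6 = 11
te_Editing = (2 + 4·4 + 6)/6 = 24/6 = 4

Forward pass:
ES_Location scouting = 0; EF_Location scouting = 14
ES_Set construction = 0; EF_Set construction = 10
ES_Costume fitting = 14; EF_Costume fitting = 14+5 = 19
ES_Principal photography = max(EF_Location scouting=14, EF_Set construction=10) = 14; EF_Principal photography = 14+2 = 16
ES_Pickup shots = 16; EF_Pickup shots = 16+11 = 27
ES_Editing = max(EF_Costume fitting=19, EF_Pickup shots=27) = 27; EF_Editing = 27+4 = 31
Expected project duration μ = 31 days. Critical path: Location scouting → Principal photography → Pickup shots → Editing.

Backward pass:
LF_Editing = 31; LS_Editing = 31−4 = 27
LF_Pickup shots = LS_Editing = 27; LS_Pickup shots = 27−11 = 16
LF_Principal photography = LS_Pickup shots = 16; LS_Principal photography = 16−2 = 14
LF_Costume fitting = LS_Editing = 27; LS_Costume fitting = 27−5 = 22
LF_Set construction = LS_Principal photography = 14; LS_Set construction = 14−10 = 4
LF_Location scouting = min(LS_Costume fitting=22, LS_Principal photography=14) = 14; LS_Location scouting = 14−14 = 0
Slack_Set construction = LS_Set construction − ES_Set construction = 4 − 0 = 4

4 days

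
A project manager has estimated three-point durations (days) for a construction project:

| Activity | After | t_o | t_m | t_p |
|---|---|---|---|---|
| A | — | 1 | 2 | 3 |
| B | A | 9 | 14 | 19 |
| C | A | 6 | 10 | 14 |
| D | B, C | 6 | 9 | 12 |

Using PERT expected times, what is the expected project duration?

te_A = (1 + 4·2 + 3)/6 = 12/6 = 2
te_B = (9 + 4·14 + 19)/6 = 84/6 = 14
te_C = (6 + 4·10 + 14)/6 = 60/6 = 10
te_D = (6 + 4·9 + 12)/6 = 54/6 = 9

Forward pass:
ES_A = 0; EF_A = 2
ES_B = 2; EF_B = 2+14 = 16
ES_C = 2; EF_C = 2+10 = 12
ES_D = max(EF_B=16, EF_C=12) = 16; EF_D = 16+9 = 25
Expected project duration μ = 25 days. Critical path: A → B → D.

25 days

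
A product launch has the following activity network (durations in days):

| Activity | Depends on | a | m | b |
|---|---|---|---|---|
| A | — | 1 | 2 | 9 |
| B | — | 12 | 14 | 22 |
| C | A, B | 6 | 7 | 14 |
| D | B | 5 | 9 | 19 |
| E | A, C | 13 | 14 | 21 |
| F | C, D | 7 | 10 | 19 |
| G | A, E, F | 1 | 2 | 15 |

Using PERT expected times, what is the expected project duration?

te_A = (1 + 4·2 + 9)/6 = 18/6 = 3
te_B = (12 + 4·14 + 22)/6 = 90/6 = 15
te_C = (6 + 4·7 + 14)/6 = 48/6 = 8
te_D = (5 + 4·9 + 19)/6 = 60/6 = 10
te_E = (13 + 4·14 + 21)/6 = 90/6 = 15
te_F = (7 + 4·10 + 19)/6 = 66/6 = 11
te_G = (1 + 4·2 + 15)/6 = 24/6 = 4

Forward pass:
ES_A = 0; EF_A = 3
ES_B = 0; EF_B = 15
ES_C = max(EF_A=3, EF_B=15) = 15; EF_C = 15+8 = 23
ES_D = 15; EF_D = 15+10 = 25
ES_E = max(EF_A=3, EF_C=23) = 23; EF_E = 23+15 = 38
ES_F = max(EF_C=23, EF_D=25) = 25; EF_F = 25+11 = 36
ES_G = max(EF_A=3, EF_E=38, EF_F=36) = 38; EF_G = 38+4 = 42
Expected project duration μ = 42 days. Critical path: B → C → E → G.

42 days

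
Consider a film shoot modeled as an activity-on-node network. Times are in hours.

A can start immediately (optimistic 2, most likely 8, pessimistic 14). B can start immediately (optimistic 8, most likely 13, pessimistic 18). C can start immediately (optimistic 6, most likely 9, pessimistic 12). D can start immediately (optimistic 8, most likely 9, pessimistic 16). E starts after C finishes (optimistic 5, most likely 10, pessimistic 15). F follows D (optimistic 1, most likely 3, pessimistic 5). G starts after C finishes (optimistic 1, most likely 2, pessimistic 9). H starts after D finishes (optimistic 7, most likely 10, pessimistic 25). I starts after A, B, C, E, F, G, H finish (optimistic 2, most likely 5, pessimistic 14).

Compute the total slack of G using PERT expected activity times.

te_A = (2 + 4·8 + 14)/6 = 48/6 = 8
te_B = (8 + 4·13 + 18)/6 = 78/6 = 13
te_C = (6 + 4·9 + 12)/6 = 54/6 = 9
te_D = (8 + 4·9 + 16)/6 = 60/6 = 10
te_E = (5 + 4·10 + 15)/6 = 60/6 = 10
te_F = (1 + 4·3 + 5)/6 = 18/6 = 3
te_G = (1 + 4·2 + 9)/6 = 18/6 = 3
te_H = (7 + 4·10 + 25)/6 = 72/6 = 12
te_I = (2 + 4·5 + 14)/6 = 36/6 = 6

Forward pass:
ES_A = 0; EF_A = 8
ES_B = 0; EF_B = 13
ES_C = 0; EF_C = 9
ES_D = 0; EF_D = 10
ES_E = 9; EF_E = 9+10 = 19
ES_F = 10; EF_F = 10+3 = 13
ES_G = 9; EF_G = 9+3 = 12
ES_H = 10; EF_H = 10+12 = 22
ES_I = max(EF_A=8, EF_B=13, EF_C=9, EF_E=19, EF_F=13, EF_G=12, EF_H=22) = 22; EF_I = 22+6 = 28
Expected project duration μ = 28 hours. Critical path: D → H → I.

Backward pass:
LF_I = 28; LS_I = 28−6 = 22
LF_H = LS_I = 22; LS_H = 22−12 = 10
LF_G = LS_I = 22; LS_G = 22−3 = 19
LF_F = LS_I = 22; LS_F = 22−3 = 19
LF_E = LS_I = 22; LS_E = 22−10 = 12
LF_D = min(LS_F=19, LS_H=10) = 10; LS_D = 10−10 = 0
LF_C = min(LS_E=12, LS_G=19, LS_I=22) = 12; LS_C = 12−9 = 3
LF_B = LS_I = 22; LS_B = 22−13 = 9
LF_A = LS_I = 22; LS_A = 22−8 = 14
Slack_G = LS_G − ES_G = 19 − 9 = 10

10 hours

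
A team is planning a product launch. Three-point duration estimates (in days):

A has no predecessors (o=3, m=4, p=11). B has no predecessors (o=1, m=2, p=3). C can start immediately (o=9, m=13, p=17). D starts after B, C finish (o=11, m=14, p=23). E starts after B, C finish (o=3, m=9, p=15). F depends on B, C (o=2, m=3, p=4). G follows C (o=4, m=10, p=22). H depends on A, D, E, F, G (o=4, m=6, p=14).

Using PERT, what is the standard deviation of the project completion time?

2.92 days

te_A = (3 + 4·4 + 11)/6 = 30/6 = 5; σ²_A = ((11−3)/6)² = 1.778
te_B = (1 + 4·2 + 3)/6 = 12/6 = 2; σ²_B = ((3−1)/6)² = 0.111
te_C = (9 + 4·13 + 17)/6 = 78/6 = 13; σ²_C = ((17−9)/6)² = 1.778
te_D = (11 + 4·14 + 23)/6 = 90/6 = 15; σ²_D = ((23−11)/6)² = 4.000
te_E = (3 + 4·9 + 15)/6 = 54/6 = 9; σ²_E = ((15−3)/6)² = 4.000
te_F = (2 + 4·3 + 4)/6 = 18/6 = 3; σ²_F = ((4−2)/6)² = 0.111
te_G = (4 + 4·10 + 22)/6 = 66/6 = 11; σ²_G = ((22−4)/6)² = 9.000
te_H = (4 + 4·6 + 14)/6 = 42/6 = 7; σ²_H = ((14−4)/6)² = 2.778

Forward pass:
ES_A = 0; EF_A = 5
ES_B = 0; EF_B = 2
ES_C = 0; EF_C = 13
ES_D = max(EF_B=2, EF_C=13) = 13; EF_D = 13+15 = 28
ES_E = max(EF_B=2, EF_C=13) = 13; EF_E = 13+9 = 22
ES_F = max(EF_B=2, EF_C=13) = 13; EF_F = 13+3 = 16
ES_G = 13; EF_G = 13+11 = 24
ES_H = max(EF_A=5, EF_D=28, EF_E=22, EF_F=16, EF_G=24) = 28; EF_H = 28+7 = 35
Expected project duration μ = 35 days. Critical path: C → D → H.

Variance along critical path = 1.778 + 4.000 + 2.778 = 8.556
σ = √8.556 = 2.925 days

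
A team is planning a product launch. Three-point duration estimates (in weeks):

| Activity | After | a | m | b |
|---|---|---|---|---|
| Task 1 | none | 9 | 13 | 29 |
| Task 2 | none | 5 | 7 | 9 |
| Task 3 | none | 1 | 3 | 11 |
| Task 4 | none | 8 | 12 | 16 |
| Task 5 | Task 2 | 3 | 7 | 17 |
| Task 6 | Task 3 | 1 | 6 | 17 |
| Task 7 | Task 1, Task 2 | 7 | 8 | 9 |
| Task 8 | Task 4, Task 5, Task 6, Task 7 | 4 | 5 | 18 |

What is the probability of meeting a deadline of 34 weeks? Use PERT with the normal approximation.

te_Task 1 = (9 + 4·13 + 29)/6 = 90/6 = 15; σ²_Task 1 = ((29−9)/6)² = 11.111
te_Task 2 = (5 + 4·7 + 9)/6 = 42/6 = 7; σ²_Task 2 = ((9−5)/6)² = 0.444
te_Task 3 = (1 + 4·3 + 11)/6 = 24/6 = 4; σ²_Task 3 = ((11−1)/6)² = 2.778
te_Task 4 = (8 + 4·12 + 16)/6 = 72/6 = 12; σ²_Task 4 = ((16−8)/6)² = 1.778
te_Task 5 = (3 + 4·7 + 17)/6 = 48/6 = 8; σ²_Task 5 = ((17−3)/6)² = 5.444
te_Task 6 = (1 + 4·6 + 17)/6 = 42/6 = 7; σ²_Task 6 = ((17−1)/6)² = 7.111
te_Task 7 = (7 + 4·8 + 9)/6 = 48/6 = 8; σ²_Task 7 = ((9−7)/6)² = 0.111
te_Task 8 = (4 + 4·5 + 18)/6 = 42/6 = 7; σ²_Task 8 = ((18−4)/6)² = 5.444

Forward pass:
ES_Task 1 = 0; EF_Task 1 = 15
ES_Task 2 = 0; EF_Task 2 = 7
ES_Task 3 = 0; EF_Task 3 = 4
ES_Task 4 = 0; EF_Task 4 = 12
ES_Task 5 = 7; EF_Task 5 = 7+8 = 15
ES_Task 6 = 4; EF_Task 6 = 4+7 = 11
ES_Task 7 = max(EF_Task 1=15, EF_Task 2=7) = 15; EF_Task 7 = 15+8 = 23
ES_Task 8 = max(EF_Task 4=12, EF_Task 5=15, EF_Task 6=11, EF_Task 7=23) = 23; EF_Task 8 = 23+7 = 30
Expected project duration μ = 30 weeks. Critical path: Task 1 → Task 7 → Task 8.

Variance along critical path = 11.111 + 0.111 + 5.444 = 16.667; σ = √16.667 = 4.082 weeks.
Z = (34 − 30) / 4.082 = 0.980
P(T ≤ 34) = Φ(0.980) ≈ 0.836

0.836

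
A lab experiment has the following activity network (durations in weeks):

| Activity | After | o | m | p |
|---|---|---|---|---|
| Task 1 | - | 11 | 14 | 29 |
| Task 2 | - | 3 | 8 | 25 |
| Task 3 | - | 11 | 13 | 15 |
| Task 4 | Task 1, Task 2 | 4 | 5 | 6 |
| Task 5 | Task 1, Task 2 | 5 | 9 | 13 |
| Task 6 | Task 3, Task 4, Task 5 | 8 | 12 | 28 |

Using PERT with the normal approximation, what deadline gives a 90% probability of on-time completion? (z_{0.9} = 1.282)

45.0 weeks

te_Task 1 = (11 + 4·14 + 29)/6 = 96/6 = 16; σ²_Task 1 = ((29−11)/6)² = 9.000
te_Task 2 = (3 + 4·8 + 25)/6 = 60/6 = 10; σ²_Task 2 = ((25−3)/6)² = 13.444
te_Task 3 = (11 + 4·13 + 15)/6 = 78/6 = 13; σ²_Task 3 = ((15−11)/6)² = 0.444
te_Task 4 = (4 + 4·5 + 6)/6 = 30/6 = 5; σ²_Task 4 = ((6−4)/6)² = 0.111
te_Task 5 = (5 + 4·9 + 13)/6 = 54/6 = 9; σ²_Task 5 = ((13−5)/6)² = 1.778
te_Task 6 = (8 + 4·12 + 28)/6 = 84/6 = 14; σ²_Task 6 = ((28−8)/6)² = 11.111

Forward pass:
ES_Task 1 = 0; EF_Task 1 = 16
ES_Task 2 = 0; EF_Task 2 = 10
ES_Task 3 = 0; EF_Task 3 = 13
ES_Task 4 = max(EF_Task 1=16, EF_Task 2=10) = 16; EF_Task 4 = 16+5 = 21
ES_Task 5 = max(EF_Task 1=16, EF_Task 2=10) = 16; EF_Task 5 = 16+9 = 25
ES_Task 6 = max(EF_Task 3=13, EF_Task 4=21, EF_Task 5=25) = 25; EF_Task 6 = 25+14 = 39
Expected project duration μ = 39 weeks. Critical path: Task 1 → Task 5 → Task 6.

Variance along critical path = 9.000 + 1.778 + 11.111 = 21.889; σ = 4.679 weeks.
D = μ + z·σ = 39 + 1.282·4.679 = 45.0 weeks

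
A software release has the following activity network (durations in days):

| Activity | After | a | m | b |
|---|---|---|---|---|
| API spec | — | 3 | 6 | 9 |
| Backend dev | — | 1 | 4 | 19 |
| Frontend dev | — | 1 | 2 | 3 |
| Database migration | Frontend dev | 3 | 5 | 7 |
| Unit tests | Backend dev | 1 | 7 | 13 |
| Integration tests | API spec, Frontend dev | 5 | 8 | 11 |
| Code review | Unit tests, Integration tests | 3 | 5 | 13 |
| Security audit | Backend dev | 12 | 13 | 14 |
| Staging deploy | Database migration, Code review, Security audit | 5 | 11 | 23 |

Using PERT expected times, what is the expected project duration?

te_API spec = (3 + 4·6 + 9)/6 = 36/6 = 6
te_Backend dev = (1 + 4·4 + 19)/6 = 36/6 = 6
te_Frontend dev = (1 + 4·2 + 3)/6 = 12/6 = 2
te_Database migration = (3 + 4·5 + 7)/6 = 30/6 = 5
te_Unit tests = (1 + 4·7 + 13)/6 = 42/6 = 7
te_Integration tests = (5 + 4·8 + 11)/6 = 48/6 = 8
te_Code review = (3 + 4·5 + 13)/6 = 36/6 = 6
te_Security audit = (12 + 4·13 + 14)/6 = 78/6 = 13
te_Staging deploy = (5 + 4·11 + 23)/6 = 72/6 = 12

Forward pass:
ES_API spec = 0; EF_API spec = 6
ES_Backend dev = 0; EF_Backend dev = 6
ES_Frontend dev = 0; EF_Frontend dev = 2
ES_Database migration = 2; EF_Database migration = 2+5 = 7
ES_Unit tests = 6; EF_Unit tests = 6+7 = 13
ES_Integration tests = max(EF_API spec=6, EF_Frontend dev=2) = 6; EF_Integration tests = 6+8 = 14
ES_Code review = max(EF_Unit tests=13, EF_Integration tests=14) = 14; EF_Code review = 14+6 = 20
ES_Security audit = 6; EF_Security audit = 6+13 = 19
ES_Staging deploy = max(EF_Database migration=7, EF_Code review=20, EF_Security audit=19) = 20; EF_Staging deploy = 20+12 = 32
Expected project duration μ = 32 days. Critical path: API spec → Integration tests → Code review → Staging deploy.

32 days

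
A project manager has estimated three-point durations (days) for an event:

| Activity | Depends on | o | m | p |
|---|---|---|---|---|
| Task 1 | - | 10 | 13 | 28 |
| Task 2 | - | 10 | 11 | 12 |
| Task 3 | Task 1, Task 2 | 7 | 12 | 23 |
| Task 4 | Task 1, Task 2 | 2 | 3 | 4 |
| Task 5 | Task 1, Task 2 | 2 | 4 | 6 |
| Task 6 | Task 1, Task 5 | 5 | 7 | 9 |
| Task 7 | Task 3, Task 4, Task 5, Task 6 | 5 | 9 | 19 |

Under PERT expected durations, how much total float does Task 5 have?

te_Task 1 = (10 + 4·13 + 28)/6 = 90/6 = 15
te_Task 2 = (10 + 4·11 + 12)/6 = 66/6 = 11
te_Task 3 = (7 + 4·12 + 23)/6 = 78/6 = 13
te_Task 4 = (2 + 4·3 + 4)/6 = 18/6 = 3
te_Task 5 = (2 + 4·4 + 6)/6 = 24/6 = 4
te_Task 6 = (5 + 4·7 + 9)/6 = 42/6 = 7
te_Task 7 = (5 + 4·9 + 19)/6 = 60/6 = 10

Forward pass:
ES_Task 1 = 0; EF_Task 1 = 15
ES_Task 2 = 0; EF_Task 2 = 11
ES_Task 3 = max(EF_Task 1=15, EF_Task 2=11) = 15; EF_Task 3 = 15+13 = 28
ES_Task 4 = max(EF_Task 1=15, EF_Task 2=11) = 15; EF_Task 4 = 15+3 = 18
ES_Task 5 = max(EF_Task 1=15, EF_Task 2=11) = 15; EF_Task 5 = 15+4 = 19
ES_Task 6 = max(EF_Task 1=15, EF_Task 5=19) = 19; EF_Task 6 = 19+7 = 26
ES_Task 7 = max(EF_Task 3=28, EF_Task 4=18, EF_Task 5=19, EF_Task 6=26) = 28; EF_Task 7 = 28+10 = 38
Expected project duration μ = 38 days. Critical path: Task 1 → Task 3 → Task 7.

Backward pass:
LF_Task 7 = 38; LS_Task 7 = 38−10 = 28
LF_Task 6 = LS_Task 7 = 28; LS_Task 6 = 28−7 = 21
LF_Task 5 = min(LS_Task 6=21, LS_Task 7=28) = 21; LS_Task 5 = 21−4 = 17
LF_Task 4 = LS_Task 7 = 28; LS_Task 4 = 28−3 = 25
LF_Task 3 = LS_Task 7 = 28; LS_Task 3 = 28−13 = 15
LF_Task 2 = min(LS_Task 3=15, LS_Task 4=25, LS_Task 5=17) = 15; LS_Task 2 = 15−11 = 4
LF_Task 1 = min(LS_Task 3=15, LS_Task 4=25, LS_Task 5=17, LS_Task 6=21) = 15; LS_Task 1 = 15−15 = 0
Slack_Task 5 = LS_Task 5 − ES_Task 5 = 17 − 15 = 2

2 days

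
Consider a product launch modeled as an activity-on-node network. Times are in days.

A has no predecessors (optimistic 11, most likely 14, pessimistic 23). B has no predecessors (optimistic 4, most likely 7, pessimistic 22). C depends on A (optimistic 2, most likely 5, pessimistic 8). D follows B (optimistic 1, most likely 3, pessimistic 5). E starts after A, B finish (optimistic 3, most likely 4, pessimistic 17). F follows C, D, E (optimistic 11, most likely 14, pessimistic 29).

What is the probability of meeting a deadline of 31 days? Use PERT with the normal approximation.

te_A = (11 + 4·14 + 23)/6 = 90/6 = 15; σ²_A = ((23−11)/6)² = 4.000
te_B = (4 + 4·7 + 22)/6 = 54/6 = 9; σ²_B = ((22−4)/6)² = 9.000
te_C = (2 + 4·5 + 8)/6 = 30/6 = 5; σ²_C = ((8−2)/6)² = 1.000
te_D = (1 + 4·3 + 5)/6 = 18/6 = 3; σ²_D = ((5−1)/6)² = 0.444
te_E = (3 + 4·4 + 17)/6 = 36/6 = 6; σ²_E = ((17−3)/6)² = 5.444
te_F = (11 + 4·14 + 29)/6 = 96/6 = 16; σ²_F = ((29−11)/6)² = 9.000

Forward pass:
ES_A = 0; EF_A = 15
ES_B = 0; EF_B = 9
ES_C = 15; EF_C = 15+5 = 20
ES_D = 9; EF_D = 9+3 = 12
ES_E = max(EF_A=15, EF_B=9) = 15; EF_E = 15+6 = 21
ES_F = max(EF_C=20, EF_D=12, EF_E=21) = 21; EF_F = 21+16 = 37
Expected project duration μ = 37 days. Critical path: A → E → F.

Variance along critical path = 4.000 + 5.444 + 9.000 = 18.444; σ = √18.444 = 4.295 days.
Z = (31 − 37) / 4.295 = -1.397
P(T ≤ 31) = Φ(-1.397) ≈ 0.081

0.081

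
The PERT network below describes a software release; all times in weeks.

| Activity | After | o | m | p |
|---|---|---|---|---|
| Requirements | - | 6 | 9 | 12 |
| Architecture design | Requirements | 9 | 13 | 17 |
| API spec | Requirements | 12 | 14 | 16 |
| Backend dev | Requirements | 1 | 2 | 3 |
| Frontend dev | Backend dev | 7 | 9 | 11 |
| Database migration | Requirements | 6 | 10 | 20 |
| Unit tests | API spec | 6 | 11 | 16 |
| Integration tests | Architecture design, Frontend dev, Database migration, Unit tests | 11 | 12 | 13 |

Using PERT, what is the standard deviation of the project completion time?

2.08 weeks

te_Requirements = (6 + 4·9 + 12)/6 = 54/6 = 9; σ²_Requirements = ((12−6)/6)² = 1.000
te_Architecture design = (9 + 4·13 + 17)/6 = 78/6 = 13; σ²_Architecture design = ((17−9)/6)² = 1.778
te_API spec = (12 + 4·14 + 16)/6 = 84/6 = 14; σ²_API spec = ((16−12)/6)² = 0.444
te_Backend dev = (1 + 4·2 + 3)/6 = 12/6 = 2; σ²_Backend dev = ((3−1)/6)² = 0.111
te_Frontend dev = (7 + 4·9 + 11)/6 = 54/6 = 9; σ²_Frontend dev = ((11−7)/6)² = 0.444
te_Database migration = (6 + 4·10 + 20)/6 = 66/6 = 11; σ²_Database migration = ((20−6)/6)² = 5.444
te_Unit tests = (6 + 4·11 + 16)/6 = 66/6 = 11; σ²_Unit tests = ((16−6)/6)² = 2.778
te_Integration tests = (11 + 4·12 + 13)/6 = 72/6 = 12; σ²_Integration tests = ((13−11)/6)² = 0.111

Forward pass:
ES_Requirements = 0; EF_Requirements = 9
ES_Architecture design = 9; EF_Architecture design = 9+13 = 22
ES_API spec = 9; EF_API spec = 9+14 = 23
ES_Backend dev = 9; EF_Backend dev = 9+2 = 11
ES_Frontend dev = 11; EF_Frontend dev = 11+9 = 20
ES_Database migration = 9; EF_Database migration = 9+11 = 20
ES_Unit tests = 23; EF_Unit tests = 23+11 = 34
ES_Integration tests = max(EF_Architecture design=22, EF_Frontend dev=20, EF_Database migration=20, EF_Unit tests=34) = 34; EF_Integration tests = 34+12 = 46
Expected project duration μ = 46 weeks. Critical path: Requirements → API spec → Unit tests → Integration tests.

Variance along critical path = 1.000 + 0.444 + 2.778 + 0.111 = 4.333
σ = √4.333 = 2.082 weeks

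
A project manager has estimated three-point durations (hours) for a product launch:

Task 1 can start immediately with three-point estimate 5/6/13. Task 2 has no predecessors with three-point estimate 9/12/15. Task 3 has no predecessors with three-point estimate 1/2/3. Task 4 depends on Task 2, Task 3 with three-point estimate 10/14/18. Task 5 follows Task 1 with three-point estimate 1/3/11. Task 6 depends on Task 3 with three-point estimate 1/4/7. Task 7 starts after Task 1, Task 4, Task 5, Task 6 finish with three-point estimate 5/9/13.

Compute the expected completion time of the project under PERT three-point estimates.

35 hours

te_Task 1 = (5 + 4·6 + 13)/6 = 42/6 = 7
te_Task 2 = (9 + 4·12 + 15)/6 = 72/6 = 12
te_Task 3 = (1 + 4·2 + 3)/6 = 12/6 = 2
te_Task 4 = (10 + 4·14 + 18)/6 = 84/6 = 14
te_Task 5 = (1 + 4·3 + 11)/6 = 24/6 = 4
te_Task 6 = (1 + 4·4 + 7)/6 = 24/6 = 4
te_Task 7 = (5 + 4·9 + 13)/6 = 54/6 = 9

Forward pass:
ES_Task 1 = 0; EF_Task 1 = 7
ES_Task 2 = 0; EF_Task 2 = 12
ES_Task 3 = 0; EF_Task 3 = 2
ES_Task 4 = max(EF_Task 2=12, EF_Task 3=2) = 12; EF_Task 4 = 12+14 = 26
ES_Task 5 = 7; EF_Task 5 = 7+4 = 11
ES_Task 6 = 2; EF_Task 6 = 2+4 = 6
ES_Task 7 = max(EF_Task 1=7, EF_Task 4=26, EF_Task 5=11, EF_Task 6=6) = 26; EF_Task 7 = 26+9 = 35
Expected project duration μ = 35 hours. Critical path: Task 2 → Task 4 → Task 7.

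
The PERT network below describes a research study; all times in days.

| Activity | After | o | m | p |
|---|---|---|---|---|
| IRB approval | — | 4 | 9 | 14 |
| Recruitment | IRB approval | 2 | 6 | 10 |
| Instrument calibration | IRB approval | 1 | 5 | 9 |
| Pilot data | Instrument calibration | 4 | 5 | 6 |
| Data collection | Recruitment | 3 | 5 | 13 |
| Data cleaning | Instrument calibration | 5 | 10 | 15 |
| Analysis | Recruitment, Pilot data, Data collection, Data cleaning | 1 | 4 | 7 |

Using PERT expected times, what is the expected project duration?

28 days

te_IRB approval = (4 + 4·9 + 14)/6 = 54/6 = 9
te_Recruitment = (2 + 4·6 + 10)/6 = 36/6 = 6
te_Instrument calibration = (1 + 4·5 + 9)/6 = 30/6 = 5
te_Pilot data = (4 + 4·5 + 6)/6 = 30/6 = 5
te_Data collection = (3 + 4·5 + 13)/6 = 36/6 = 6
te_Data cleaning = (5 + 4·10 + 15)/6 = 60/6 = 10
te_Analysis = (1 + 4·4 + 7)/6 = 24/6 = 4

Forward pass:
ES_IRB approval = 0; EF_IRB approval = 9
ES_Recruitment = 9; EF_Recruitment = 9+6 = 15
ES_Instrument calibration = 9; EF_Instrument calibration = 9+5 = 14
ES_Pilot data = 14; EF_Pilot data = 14+5 = 19
ES_Data collection = 15; EF_Data collection = 15+6 = 21
ES_Data cleaning = 14; EF_Data cleaning = 14+10 = 24
ES_Analysis = max(EF_Recruitment=15, EF_Pilot data=19, EF_Data collection=21, EF_Data cleaning=24) = 24; EF_Analysis = 24+4 = 28
Expected project duration μ = 28 days. Critical path: IRB approval → Instrument calibration → Data cleaning → Analysis.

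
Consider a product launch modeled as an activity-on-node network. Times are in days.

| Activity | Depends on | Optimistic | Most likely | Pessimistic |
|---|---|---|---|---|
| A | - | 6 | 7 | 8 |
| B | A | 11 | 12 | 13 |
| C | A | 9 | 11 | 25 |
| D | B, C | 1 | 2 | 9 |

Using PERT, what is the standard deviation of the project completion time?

3.00 days

te_A = (6 + 4·7 + 8)/6 = 42/6 = 7; σ²_A = ((8−6)/6)² = 0.111
te_B = (11 + 4·12 + 13)/6 = 72/6 = 12; σ²_B = ((13−11)/6)² = 0.111
te_C = (9 + 4·11 + 25)/6 = 78/6 = 13; σ²_C = ((25−9)/6)² = 7.111
te_D = (1 + 4·2 + 9)/6 = 18/6 = 3; σ²_D = ((9−1)/6)² = 1.778

Forward pass:
ES_A = 0; EF_A = 7
ES_B = 7; EF_B = 7+12 = 19
ES_C = 7; EF_C = 7+13 = 20
ES_D = max(EF_B=19, EF_C=20) = 20; EF_D = 20+3 = 23
Expected project duration μ = 23 days. Critical path: A → C → D.

Variance along critical path = 0.111 + 7.111 + 1.778 = 9.000
σ = √9.000 = 3.000 days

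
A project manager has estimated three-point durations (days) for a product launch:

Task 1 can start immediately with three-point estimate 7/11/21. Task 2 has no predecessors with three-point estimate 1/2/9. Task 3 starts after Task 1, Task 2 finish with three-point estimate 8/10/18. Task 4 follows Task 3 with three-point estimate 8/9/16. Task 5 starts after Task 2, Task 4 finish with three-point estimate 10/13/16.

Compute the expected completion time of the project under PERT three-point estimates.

te_Task 1 = (7 + 4·11 + 21)/6 = 72/6 = 12
te_Task 2 = (1 + 4·2 + 9)/6 = 18/6 = 3
te_Task 3 = (8 + 4·10 + 18)/6 = 66/6 = 11
te_Task 4 = (8 + 4·9 + 16)/6 = 60/6 = 10
te_Task 5 = (10 + 4·13 + 16)/6 = 78/6 = 13

Forward pass:
ES_Task 1 = 0; EF_Task 1 = 12
ES_Task 2 = 0; EF_Task 2 = 3
ES_Task 3 = max(EF_Task 1=12, EF_Task 2=3) = 12; EF_Task 3 = 12+11 = 23
ES_Task 4 = 23; EF_Task 4 = 23+10 = 33
ES_Task 5 = max(EF_Task 2=3, EF_Task 4=33) = 33; EF_Task 5 = 33+13 = 46
Expected project duration μ = 46 days. Critical path: Task 1 → Task 3 → Task 4 → Task 5.

46 days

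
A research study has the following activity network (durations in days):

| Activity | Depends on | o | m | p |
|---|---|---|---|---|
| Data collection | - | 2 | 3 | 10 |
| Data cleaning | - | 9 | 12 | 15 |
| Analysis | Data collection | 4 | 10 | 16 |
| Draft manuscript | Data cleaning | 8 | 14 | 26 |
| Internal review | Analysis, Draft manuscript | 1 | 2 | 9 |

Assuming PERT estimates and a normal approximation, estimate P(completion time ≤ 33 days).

te_Data collection = (2 + 4·3 + 10)/6 = 24/6 = 4; σ²_Data collection = ((10−2)/6)² = 1.778
te_Data cleaning = (9 + 4·12 + 15)/6 = 72/6 = 12; σ²_Data cleaning = ((15−9)/6)² = 1.000
te_Analysis = (4 + 4·10 + 16)/6 = 60/6 = 10; σ²_Analysis = ((16−4)/6)² = 4.000
te_Draft manuscript = (8 + 4·14 + 26)/6 = 90/6 = 15; σ²_Draft manuscript = ((26−8)/6)² = 9.000
te_Internal review = (1 + 4·2 + 9)/6 = 18/6 = 3; σ²_Internal review = ((9−1)/6)² = 1.778

Forward pass:
ES_Data collection = 0; EF_Data collection = 4
ES_Data cleaning = 0; EF_Data cleaning = 12
ES_Analysis = 4; EF_Analysis = 4+10 = 14
ES_Draft manuscript = 12; EF_Draft manuscript = 12+15 = 27
ES_Internal review = max(EF_Analysis=14, EF_Draft manuscript=27) = 27; EF_Internal review = 27+3 = 30
Expected project duration μ = 30 days. Critical path: Data cleaning → Draft manuscript → Internal review.

Variance along critical path = 1.000 + 9.000 + 1.778 = 11.778; σ = √11.778 = 3.432 days.
Z = (33 − 30) / 3.432 = 0.874
P(T ≤ 33) = Φ(0.874) ≈ 0.809

0.809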